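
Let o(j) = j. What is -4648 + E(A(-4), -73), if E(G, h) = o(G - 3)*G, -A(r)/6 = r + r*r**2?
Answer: 160592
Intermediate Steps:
A(r) = -6*r - 6*r**3 (A(r) = -6*(r + r*r**2) = -6*(r + r**3) = -6*r - 6*r**3)
E(G, h) = G*(-3 + G) (E(G, h) = (G - 3)*G = (-3 + G)*G = G*(-3 + G))
-4648 + E(A(-4), -73) = -4648 + (-6*(-4)*(1 + (-4)**2))*(-3 - 6*(-4)*(1 + (-4)**2)) = -4648 + (-6*(-4)*(1 + 16))*(-3 - 6*(-4)*(1 + 16)) = -4648 + (-6*(-4)*17)*(-3 - 6*(-4)*17) = -4648 + 408*(-3 + 408) = -4648 + 408*405 = -4648 + 165240 = 160592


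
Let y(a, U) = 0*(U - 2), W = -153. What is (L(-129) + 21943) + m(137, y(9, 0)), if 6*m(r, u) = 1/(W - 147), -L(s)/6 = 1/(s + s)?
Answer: 1698389957/77400 ≈ 21943.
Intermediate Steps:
L(s) = -3/s (L(s) = -6/(s + s) = -6*1/(2*s) = -3/s)
y(a, U) = 0 (y(a, U) = 0*(-2 + U) = 0)
m(r, u) = -1/1800 (m(r, u) = 1/(6*(-153 - 147)) = (⅙)/(-300) = (⅙)*(-1/300) = -1/1800)
(L(-129) + 21943) + m(137, y(9, 0)) = (-3/(-129) + 21943) - 1/1800 = (-3*(-1/129) + 21943) - 1/1800 = (1/43 + 21943) - 1/1800 = 943550/43 - 1/1800 = 1698389957/77400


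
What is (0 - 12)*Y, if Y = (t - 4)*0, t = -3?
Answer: 0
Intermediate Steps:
Y = 0 (Y = (-3 - 4)*0 = -7*0 = 0)
(0 - 12)*Y = (0 - 12)*0 = -12*0 = 0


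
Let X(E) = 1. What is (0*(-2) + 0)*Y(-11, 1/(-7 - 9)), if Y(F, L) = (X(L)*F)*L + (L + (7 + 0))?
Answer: 0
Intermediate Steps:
Y(F, L) = 7 + L + F*L (Y(F, L) = (1*F)*L + (L + (7 + 0)) = F*L + (L + 7) = F*L + (7 + L) = 7 + L + F*L)
(0*(-2) + 0)*Y(-11, 1/(-7 - 9)) = (0*(-2) + 0)*(7 + 1/(-7 - 9) - 11/(-7 - 9)) = (0 + 0)*(7 + 1/(-16) - 11/(-16)) = 0*(7 - 1/16 - 11*(-1/16)) = 0*(7 - 1/16 + 11/16) = 0*(61/8) = 0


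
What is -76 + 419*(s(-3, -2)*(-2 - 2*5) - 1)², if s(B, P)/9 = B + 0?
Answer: 43713775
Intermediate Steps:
s(B, P) = 9*B (s(B, P) = 9*(B + 0) = 9*B)
-76 + 419*(s(-3, -2)*(-2 - 2*5) - 1)² = -76 + 419*((9*(-3))*(-2 - 2*5) - 1)² = -76 + 419*(-27*(-2 - 10) - 1)² = -76 + 419*(-27*(-12) - 1)² = -76 + 419*(324 - 1)² = -76 + 419*323² = -76 + 419*104329 = -76 + 43713851 = 43713775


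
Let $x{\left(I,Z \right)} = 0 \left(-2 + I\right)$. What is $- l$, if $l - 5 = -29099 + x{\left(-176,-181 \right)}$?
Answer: $29094$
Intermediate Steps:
$x{\left(I,Z \right)} = 0$
$l = -29094$ ($l = 5 + \left(-29099 + 0\right) = 5 - 29099 = -29094$)
$- l = \left(-1\right) \left(-29094\right) = 29094$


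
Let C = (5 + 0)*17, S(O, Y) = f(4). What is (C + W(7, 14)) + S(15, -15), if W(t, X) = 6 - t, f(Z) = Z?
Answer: 88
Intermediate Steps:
S(O, Y) = 4
C = 85 (C = 5*17 = 85)
(C + W(7, 14)) + S(15, -15) = (85 + (6 - 1*7)) + 4 = (85 + (6 - 7)) + 4 = (85 - 1) + 4 = 84 + 4 = 88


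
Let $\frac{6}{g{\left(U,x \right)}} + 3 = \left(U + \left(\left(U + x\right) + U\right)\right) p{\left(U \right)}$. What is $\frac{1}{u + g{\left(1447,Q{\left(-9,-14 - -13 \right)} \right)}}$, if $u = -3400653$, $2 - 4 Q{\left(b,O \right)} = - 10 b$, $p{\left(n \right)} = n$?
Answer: $- \frac{3124795}{10626343491132} \approx -2.9406 \cdot 10^{-7}$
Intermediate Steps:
$Q{\left(b,O \right)} = \frac{1}{2} + \frac{5 b}{2}$ ($Q{\left(b,O \right)} = \frac{1}{2} - \frac{\left(-10\right) b}{4} = \frac{1}{2} + \frac{5 b}{2}$)
$g{\left(U,x \right)} = \frac{6}{-3 + U \left(x + 3 U\right)}$ ($g{\left(U,x \right)} = \frac{6}{-3 + \left(U + \left(\left(U + x\right) + U\right)\right) U} = \frac{6}{-3 + \left(U + \left(x + 2 U\right)\right) U} = \frac{6}{-3 + \left(x + 3 U\right) U} = \frac{6}{-3 + U \left(x + 3 U\right)}$)
$\frac{1}{u + g{\left(1447,Q{\left(-9,-14 - -13 \right)} \right)}} = \frac{1}{-3400653 + \frac{6}{-3 + 3 \cdot 1447^{2} + 1447 \left(\frac{1}{2} + \frac{5}{2} \left(-9\right)\right)}} = \frac{1}{-3400653 + \frac{6}{-3 + 3 \cdot 2093809 + 1447 \left(\frac{1}{2} - \frac{45}{2}\right)}} = \frac{1}{-3400653 + \frac{6}{-3 + 6281427 + 1447 \left(-22\right)}} = \frac{1}{-3400653 + \frac{6}{-3 + 6281427 - 31834}} = \frac{1}{-3400653 + \frac{6}{6249590}} = \frac{1}{-3400653 + 6 \cdot \frac{1}{6249590}} = \frac{1}{-3400653 + \frac{3}{3124795}} = \frac{1}{- \frac{10626343491132}{3124795}} = - \frac{3124795}{10626343491132}$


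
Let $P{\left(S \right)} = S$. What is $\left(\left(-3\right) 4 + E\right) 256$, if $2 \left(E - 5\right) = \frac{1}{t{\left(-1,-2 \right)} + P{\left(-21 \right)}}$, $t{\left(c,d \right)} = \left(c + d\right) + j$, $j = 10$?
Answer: $- \frac{12608}{7} \approx -1801.1$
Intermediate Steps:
$t{\left(c,d \right)} = 10 + c + d$ ($t{\left(c,d \right)} = \left(c + d\right) + 10 = 10 + c + d$)
$E = \frac{139}{28}$ ($E = 5 + \frac{1}{2 \left(\left(10 - 1 - 2\right) - 21\right)} = 5 + \frac{1}{2 \left(7 - 21\right)} = 5 + \frac{1}{2 \left(-14\right)} = 5 + \frac{1}{2} \left(- \frac{1}{14}\right) = 5 - \frac{1}{28} = \frac{139}{28} \approx 4.9643$)
$\left(\left(-3\right) 4 + E\right) 256 = \left(\left(-3\right) 4 + \frac{139}{28}\right) 256 = \left(-12 + \frac{139}{28}\right) 256 = \left(- \frac{197}{28}\right) 256 = - \frac{12608}{7}$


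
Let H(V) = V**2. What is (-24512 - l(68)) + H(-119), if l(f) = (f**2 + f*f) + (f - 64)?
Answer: -19603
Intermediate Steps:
l(f) = -64 + f + 2*f**2 (l(f) = (f**2 + f**2) + (-64 + f) = 2*f**2 + (-64 + f) = -64 + f + 2*f**2)
(-24512 - l(68)) + H(-119) = (-24512 - (-64 + 68 + 2*68**2)) + (-119)**2 = (-24512 - (-64 + 68 + 2*4624)) + 14161 = (-24512 - (-64 + 68 + 9248)) + 14161 = (-24512 - 1*9252) + 14161 = (-24512 - 9252) + 14161 = -33764 + 14161 = -19603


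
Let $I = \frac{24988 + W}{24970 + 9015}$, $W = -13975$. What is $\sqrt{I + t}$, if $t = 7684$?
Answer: $\frac{\sqrt{8875242325705}}{33985} \approx 87.66$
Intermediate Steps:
$I = \frac{11013}{33985}$ ($I = \frac{24988 - 13975}{24970 + 9015} = \frac{11013}{33985} \approx 0.32405$)
$\sqrt{I + t} = \sqrt{\frac{11013}{33985} + 7684} = \sqrt{\frac{261151753}{33985}} = \frac{\sqrt{8875242325705}}{33985}$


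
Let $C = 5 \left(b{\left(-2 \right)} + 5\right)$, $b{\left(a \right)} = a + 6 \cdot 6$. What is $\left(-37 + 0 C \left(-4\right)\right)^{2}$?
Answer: $1369$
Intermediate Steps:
$b{\left(a \right)} = 36 + a$ ($b{\left(a \right)} = a + 36 = 36 + a$)
$C = 195$ ($C = 5 \left(\left(36 - 2\right) + 5\right) = 5 \left(34 + 5\right) = 5 \cdot 39 = 195$)
$\left(-37 + 0 C \left(-4\right)\right)^{2} = \left(-37 + 0 \cdot 195 \left(-4\right)\right)^{2} = \left(-37 + 0 \left(-4\right)\right)^{2} = \left(-37 + 0\right)^{2} = \left(-37\right)^{2} = 1369$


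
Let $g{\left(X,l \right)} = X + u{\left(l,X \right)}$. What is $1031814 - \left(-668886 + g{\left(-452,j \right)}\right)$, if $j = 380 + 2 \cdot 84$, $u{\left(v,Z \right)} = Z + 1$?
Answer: $1701603$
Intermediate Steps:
$u{\left(v,Z \right)} = 1 + Z$
$j = 548$ ($j = 380 + 168 = 548$)
$g{\left(X,l \right)} = 1 + 2 X$ ($g{\left(X,l \right)} = X + \left(1 + X\right) = 1 + 2 X$)
$1031814 - \left(-668886 + g{\left(-452,j \right)}\right) = 1031814 + \left(668886 - \left(1 + 2 \left(-452\right)\right)\right) = 1031814 + \left(668886 - \left(1 - 904\right)\right) = 1031814 + \left(668886 - -903\right) = 1031814 + \left(668886 + 903\right) = 1031814 + 669789 = 1701603$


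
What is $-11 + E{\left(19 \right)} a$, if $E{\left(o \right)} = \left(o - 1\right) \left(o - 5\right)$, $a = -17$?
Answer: $-4295$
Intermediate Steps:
$E{\left(o \right)} = \left(-1 + o\right) \left(-5 + o\right)$
$-11 + E{\left(19 \right)} a = -11 + \left(5 + 19^{2} - 114\right) \left(-17\right) = -11 + \left(5 + 361 - 114\right) \left(-17\right) = -11 + 252 \left(-17\right) = -11 - 4284 = -4295$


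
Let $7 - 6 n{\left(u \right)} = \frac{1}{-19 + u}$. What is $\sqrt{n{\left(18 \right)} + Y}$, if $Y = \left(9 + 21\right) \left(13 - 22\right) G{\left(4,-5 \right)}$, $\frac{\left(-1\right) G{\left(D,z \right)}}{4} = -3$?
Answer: $\frac{2 i \sqrt{7287}}{3} \approx 56.909 i$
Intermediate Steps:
$G{\left(D,z \right)} = 12$ ($G{\left(D,z \right)} = \left(-4\right) \left(-3\right) = 12$)
$n{\left(u \right)} = \frac{7}{6} - \frac{1}{6 \left(-19 + u\right)}$
$Y = -3240$ ($Y = \left(9 + 21\right) \left(13 - 22\right) 12 = 30 \left(-9\right) 12 = \left(-270\right) 12 = -3240$)
$\sqrt{n{\left(18 \right)} + Y} = \sqrt{\frac{-134 + 7 \cdot 18}{6 \left(-19 + 18\right)} - 3240} = \sqrt{\frac{-134 + 126}{6 \left(-1\right)} - 3240} = \sqrt{\frac{1}{6} \left(-1\right) \left(-8\right) - 3240} = \sqrt{\frac{4}{3} - 3240} = \sqrt{- \frac{9716}{3}} = \frac{2 i \sqrt{7287}}{3}$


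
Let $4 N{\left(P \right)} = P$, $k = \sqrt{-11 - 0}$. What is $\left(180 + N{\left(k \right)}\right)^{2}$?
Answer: $\frac{\left(720 + i \sqrt{11}\right)^{2}}{16} \approx 32399.0 + 298.5 i$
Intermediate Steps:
$k = i \sqrt{11}$ ($k = \sqrt{-11 + 0} = \sqrt{-11} = i \sqrt{11} \approx 3.3166 i$)
$N{\left(P \right)} = \frac{P}{4}$
$\left(180 + N{\left(k \right)}\right)^{2} = \left(180 + \frac{i \sqrt{11}}{4}\right)^{2}$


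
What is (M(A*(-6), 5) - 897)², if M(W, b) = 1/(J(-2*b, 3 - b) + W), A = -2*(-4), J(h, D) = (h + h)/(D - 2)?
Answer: 1487799184/1849 ≈ 8.0465e+5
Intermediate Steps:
J(h, D) = 2*h/(-2 + D) (J(h, D) = (2*h)/(-2 + D) = 2*h/(-2 + D))
A = 8
M(W, b) = 1/(W - 4*b/(1 - b)) (M(W, b) = 1/(2*(-2*b)/(-2 + (3 - b)) + W) = 1/(2*(-2*b)/(1 - b) + W) = 1/(-4*b/(1 - b) + W) = 1/(W - 4*b/(1 - b)))
(M(A*(-6), 5) - 897)² = ((-1 + 5)/(4*5 + (8*(-6))*(-1 + 5)) - 897)² = (4/(20 - 48*4) - 897)² = (4/(20 - 192) - 897)² = (4/(-172) - 897)² = (-1/172*4 - 897)² = (-1/43 - 897)² = (-38572/43)² = 1487799184/1849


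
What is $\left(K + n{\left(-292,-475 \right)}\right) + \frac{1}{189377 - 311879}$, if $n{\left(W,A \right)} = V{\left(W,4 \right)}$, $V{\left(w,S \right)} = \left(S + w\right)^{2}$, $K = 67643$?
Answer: $\frac{18447208673}{122502} \approx 1.5059 \cdot 10^{5}$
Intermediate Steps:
$n{\left(W,A \right)} = \left(4 + W\right)^{2}$
$\left(K + n{\left(-292,-475 \right)}\right) + \frac{1}{189377 - 311879} = \left(67643 + \left(4 - 292\right)^{2}\right) + \frac{1}{189377 - 311879} = \left(67643 + \left(-288\right)^{2}\right) + \frac{1}{-122502} = \left(67643 + 82944\right) - \frac{1}{122502} = 150587 - \frac{1}{122502} = \frac{18447208673}{122502}$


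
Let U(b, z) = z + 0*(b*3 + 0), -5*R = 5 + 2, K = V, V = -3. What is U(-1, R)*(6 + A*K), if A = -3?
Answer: -21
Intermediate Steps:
K = -3
R = -7/5 (R = -(5 + 2)/5 = -⅕*7 = -7/5 ≈ -1.4000)
U(b, z) = z (U(b, z) = z + 0*(3*b + 0) = z + 0*(3*b) = z + 0 = z)
U(-1, R)*(6 + A*K) = -7*(6 - 3*(-3))/5 = -7*(6 + 9)/5 = -7/5*15 = -21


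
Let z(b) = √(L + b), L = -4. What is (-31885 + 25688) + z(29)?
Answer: -6192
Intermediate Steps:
z(b) = √(-4 + b)
(-31885 + 25688) + z(29) = (-31885 + 25688) + √(-4 + 29) = -6197 + √25 = -6197 + 5 = -6192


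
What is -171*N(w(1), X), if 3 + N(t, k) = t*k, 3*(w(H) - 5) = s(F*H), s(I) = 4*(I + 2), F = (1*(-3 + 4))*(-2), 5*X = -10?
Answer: 2223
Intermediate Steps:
X = -2 (X = (⅕)*(-10) = -2)
F = -2 (F = (1*1)*(-2) = 1*(-2) = -2)
s(I) = 8 + 4*I (s(I) = 4*(2 + I) = 8 + 4*I)
w(H) = 23/3 - 8*H/3 (w(H) = 5 + (8 + 4*(-2*H))/3 = 5 + (8 - 8*H)/3 = 5 + (8/3 - 8*H/3) = 23/3 - 8*H/3)
N(t, k) = -3 + k*t (N(t, k) = -3 + t*k = -3 + k*t)
-171*N(w(1), X) = -171*(-3 - 2*(23/3 - 8/3*1)) = -171*(-3 - 2*(23/3 - 8/3)) = -171*(-3 - 2*5) = -171*(-3 - 10) = -171*(-13) = 2223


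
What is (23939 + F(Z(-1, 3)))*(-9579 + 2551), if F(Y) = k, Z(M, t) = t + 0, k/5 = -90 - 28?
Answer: -164096772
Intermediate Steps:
k = -590 (k = 5*(-90 - 28) = 5*(-118) = -590)
Z(M, t) = t
F(Y) = -590
(23939 + F(Z(-1, 3)))*(-9579 + 2551) = (23939 - 590)*(-9579 + 2551) = 23349*(-7028) = -164096772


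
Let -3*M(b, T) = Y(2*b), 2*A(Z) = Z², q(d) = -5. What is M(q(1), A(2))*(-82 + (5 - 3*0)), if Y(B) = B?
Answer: -770/3 ≈ -256.67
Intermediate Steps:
A(Z) = Z²/2
M(b, T) = -2*b/3
M(q(1), A(2))*(-82 + (5 - 3*0)) = (-⅔*(-5))*(-82 + (5 - 3*0)) = 10*(-82 + (5 + 0))/3 = 10*(-82 + 5)/3 = (10/3)*(-77) = -770/3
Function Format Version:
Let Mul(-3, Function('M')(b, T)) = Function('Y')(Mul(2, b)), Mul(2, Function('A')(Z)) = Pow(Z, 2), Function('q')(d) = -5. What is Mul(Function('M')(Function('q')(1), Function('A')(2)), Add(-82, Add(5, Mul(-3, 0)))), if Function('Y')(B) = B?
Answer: Rational(-770, 3) ≈ -256.67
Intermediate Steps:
Function('A')(Z) = Mul(Rational(1, 2), Pow(Z, 2))
Function('M')(b, T) = Mul(Rational(-2, 3), b) (Function('M')(b, T) = Mul(Rational(-1, 3), Mul(2, b)) = Mul(Rational(-2, 3), b))
Mul(Function('M')(Function('q')(1), Function('A')(2)), Add(-82, Add(5, Mul(-3, 0)))) = Mul(Mul(Rational(-2, 3), -5), Add(-82, Add(5, Mul(-3, 0)))) = Mul(Rational(10, 3), Add(-82, Add(5, 0))) = Mul(Rational(10, 3), Add(-82, 5)) = Mul(Rational(10, 3), -77) = Rational(-770, 3)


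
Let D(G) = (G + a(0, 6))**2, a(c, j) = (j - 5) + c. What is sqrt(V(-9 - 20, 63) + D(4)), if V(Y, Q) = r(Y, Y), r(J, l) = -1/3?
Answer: sqrt(222)/3 ≈ 4.9666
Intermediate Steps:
a(c, j) = -5 + c + j (a(c, j) = (-5 + j) + c = -5 + c + j)
r(J, l) = -1/3 (r(J, l) = -1*1/3 = -1/3)
D(G) = (1 + G)**2 (D(G) = (G + (-5 + 0 + 6))**2 = (G + 1)**2 = (1 + G)**2)
V(Y, Q) = -1/3
sqrt(V(-9 - 20, 63) + D(4)) = sqrt(-1/3 + (1 + 4)**2) = sqrt(-1/3 + 5**2) = sqrt(-1/3 + 25) = sqrt(74/3) = sqrt(222)/3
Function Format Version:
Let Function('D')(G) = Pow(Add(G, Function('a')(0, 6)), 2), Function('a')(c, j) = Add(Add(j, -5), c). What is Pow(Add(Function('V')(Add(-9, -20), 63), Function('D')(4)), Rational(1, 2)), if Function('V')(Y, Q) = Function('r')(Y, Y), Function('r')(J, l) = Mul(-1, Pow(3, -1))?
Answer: Mul(Rational(1, 3), Pow(222, Rational(1, 2))) ≈ 4.9666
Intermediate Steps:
Function('a')(c, j) = Add(-5, c, j) (Function('a')(c, j) = Add(Add(-5, j), c) = Add(-5, c, j))
Function('r')(J, l) = Rational(-1, 3) (Function('r')(J, l) = Mul(-1, Rational(1, 3)) = Rational(-1, 3))
Function('D')(G) = Pow(Add(1, G), 2) (Function('D')(G) = Pow(Add(G, Add(-5, 0, 6)), 2) = Pow(Add(G, 1), 2) = Pow(Add(1, G), 2))
Function('V')(Y, Q) = Rational(-1, 3)
Pow(Add(Function('V')(Add(-9, -20), 63), Function('D')(4)), Rational(1, 2)) = Pow(Add(Rational(-1, 3), Pow(Add(1, 4), 2)), Rational(1, 2)) = Pow(Add(Rational(-1, 3), Pow(5, 2)), Rational(1, 2)) = Pow(Add(Rational(-1, 3), 25), Rational(1, 2)) = Pow(Rational(74, 3), Rational(1, 2)) = Mul(Rational(1, 3), Pow(222, Rational(1, 2)))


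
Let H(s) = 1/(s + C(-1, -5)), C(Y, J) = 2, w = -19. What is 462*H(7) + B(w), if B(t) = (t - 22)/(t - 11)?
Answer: 527/10 ≈ 52.700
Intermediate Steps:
B(t) = (-22 + t)/(-11 + t)
H(s) = 1/(2 + s) (H(s) = 1/(s + 2) = 1/(2 + s))
462*H(7) + B(w) = 462/(2 + 7) + (-22 - 19)/(-11 - 19) = 462/9 - 41/(-30) = 462*(1/9) - 1/30*(-41) = 154/3 + 41/30 = 527/10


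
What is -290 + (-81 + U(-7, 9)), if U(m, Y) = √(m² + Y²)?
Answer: -371 + √130 ≈ -359.60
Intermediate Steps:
U(m, Y) = √(Y² + m²)
-290 + (-81 + U(-7, 9)) = -290 + (-81 + √(9² + (-7)²)) = -290 + (-81 + √(81 + 49)) = -290 + (-81 + √130) = -371 + √130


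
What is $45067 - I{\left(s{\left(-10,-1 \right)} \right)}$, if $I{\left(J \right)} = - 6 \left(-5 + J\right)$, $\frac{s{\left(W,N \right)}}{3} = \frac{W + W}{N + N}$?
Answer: $45217$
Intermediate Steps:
$s{\left(W,N \right)} = \frac{3 W}{N}$ ($s{\left(W,N \right)} = 3 \frac{W + W}{N + N} = 3 \frac{2 W}{2 N} = 3 \cdot 2 W \frac{1}{2 N} = 3 \frac{W}{N} = \frac{3 W}{N}$)
$I{\left(J \right)} = 30 - 6 J$
$45067 - I{\left(s{\left(-10,-1 \right)} \right)} = 45067 - \left(30 - 6 \cdot 3 \left(-10\right) \frac{1}{-1}\right) = 45067 - \left(30 - 6 \cdot 3 \left(-10\right) \left(-1\right)\right) = 45067 - \left(30 - 180\right) = 45067 - -150 = 45067 + 150 = 45217$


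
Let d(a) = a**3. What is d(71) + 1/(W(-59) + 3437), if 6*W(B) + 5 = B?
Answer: 3678967172/10279 ≈ 3.5791e+5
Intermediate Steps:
W(B) = -5/6 + B/6
d(71) + 1/(W(-59) + 3437) = 71**3 + 1/((-5/6 + (1/6)*(-59)) + 3437) = 357911 + 1/((-5/6 - 59/6) + 3437) = 357911 + 1/(-32/3 + 3437) = 357911 + 1/(10279/3) = 357911 + 3/10279 = 3678967172/10279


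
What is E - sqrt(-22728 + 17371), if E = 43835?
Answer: 43835 - I*sqrt(5357) ≈ 43835.0 - 73.192*I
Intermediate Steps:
E - sqrt(-22728 + 17371) = 43835 - sqrt(-22728 + 17371) = 43835 - sqrt(-5357) = 43835 - I*sqrt(5357)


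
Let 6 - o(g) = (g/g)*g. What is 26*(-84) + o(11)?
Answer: -2189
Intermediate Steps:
o(g) = 6 - g (o(g) = 6 - g/g*g = 6 - g)
26*(-84) + o(11) = 26*(-84) + (6 - 1*11) = -2184 + (6 - 11) = -2184 - 5 = -2189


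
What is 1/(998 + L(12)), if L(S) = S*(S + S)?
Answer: 1/1286 ≈ 0.00077760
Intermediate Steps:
L(S) = 2*S² (L(S) = S*(2*S) = 2*S²)
1/(998 + L(12)) = 1/(998 + 2*12²) = 1/(998 + 2*144) = 1/(998 + 288) = 1/1286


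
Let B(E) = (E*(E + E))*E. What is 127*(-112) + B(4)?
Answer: -14096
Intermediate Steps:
B(E) = 2*E³ (B(E) = (E*(2*E))*E = (2*E²)*E = 2*E³)
127*(-112) + B(4) = 127*(-112) + 2*4³ = -14224 + 2*64 = -14224 + 128 = -14096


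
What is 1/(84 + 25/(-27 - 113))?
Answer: 28/2347 ≈ 0.011930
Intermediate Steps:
1/(84 + 25/(-27 - 113)) = 1/(84 + 25/(-140)) = 1/(84 + 25*(-1/140)) = 1/(84 - 5/28) = 1/(2347/28) = 28/2347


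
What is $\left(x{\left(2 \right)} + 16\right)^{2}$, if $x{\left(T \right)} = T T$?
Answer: $400$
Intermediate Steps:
$x{\left(T \right)} = T^{2}$
$\left(x{\left(2 \right)} + 16\right)^{2} = \left(2^{2} + 16\right)^{2} = \left(4 + 16\right)^{2} = 20^{2} = 400$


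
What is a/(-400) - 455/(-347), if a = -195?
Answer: 49933/27760 ≈ 1.7987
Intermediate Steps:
a/(-400) - 455/(-347) = -195/(-400) - 455/(-347) = -195*(-1/400) - 455*(-1/347) = 39/80 + 455/347 = 49933/27760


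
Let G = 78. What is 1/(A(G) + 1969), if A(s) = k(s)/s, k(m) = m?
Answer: 1/1970 ≈ 0.00050761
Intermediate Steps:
A(s) = 1 (A(s) = s/s = 1)
1/(A(G) + 1969) = 1/(1 + 1969) = 1/1970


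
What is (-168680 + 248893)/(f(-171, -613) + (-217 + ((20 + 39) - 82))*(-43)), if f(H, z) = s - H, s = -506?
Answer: 80213/9985 ≈ 8.0334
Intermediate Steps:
f(H, z) = -506 - H
(-168680 + 248893)/(f(-171, -613) + (-217 + ((20 + 39) - 82))*(-43)) = (-168680 + 248893)/((-506 - 1*(-171)) + (-217 + ((20 + 39) - 82))*(-43)) = 80213/((-506 + 171) + (-217 + (59 - 82))*(-43)) = 80213/(-335 + (-217 - 23)*(-43)) = 80213/(-335 - 240*(-43)) = 80213/(-335 + 10320) = 80213/9985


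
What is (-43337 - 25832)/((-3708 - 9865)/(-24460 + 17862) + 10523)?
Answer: -456377062/69444327 ≈ -6.5718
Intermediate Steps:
(-43337 - 25832)/((-3708 - 9865)/(-24460 + 17862) + 10523) = -69169/(-13573/(-6598) + 10523) = -69169/(-13573*(-1/6598) + 10523) = -69169/(13573/6598 + 10523) = -69169/69444327/6598 = -69169*6598/69444327 = -456377062/69444327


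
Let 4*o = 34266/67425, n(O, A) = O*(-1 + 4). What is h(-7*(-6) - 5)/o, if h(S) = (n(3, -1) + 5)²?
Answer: 8810200/5711 ≈ 1542.7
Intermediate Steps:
n(O, A) = 3*O (n(O, A) = O*3 = 3*O)
h(S) = 196 (h(S) = (3*3 + 5)² = (9 + 5)² = 14² = 196)
o = 5711/44950 (o = (34266/67425)/4 = (34266*(1/67425))/4 = (¼)*(11422/22475) = 5711/44950 ≈ 0.12705)
h(-7*(-6) - 5)/o = 196/(5711/44950) = 196*(44950/5711) = 8810200/5711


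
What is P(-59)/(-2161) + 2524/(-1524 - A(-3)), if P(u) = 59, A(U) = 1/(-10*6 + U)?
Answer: -349289581/207479771 ≈ -1.6835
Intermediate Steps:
A(U) = 1/(-60 + U)
P(-59)/(-2161) + 2524/(-1524 - A(-3)) = 59/(-2161) + 2524/(-1524 - 1/(-60 - 3)) = 59*(-1/2161) + 2524/(-1524 - 1/(-63)) = -59/2161 + 2524/(-1524 - 1*(-1/63)) = -59/2161 + 2524/(-1524 + 1/63) = -59/2161 + 2524/(-96011/63) = -59/2161 + 2524*(-63/96011) = -59/2161 - 159012/96011 = -349289581/207479771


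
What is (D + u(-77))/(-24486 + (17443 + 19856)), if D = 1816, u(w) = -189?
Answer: 1627/12813 ≈ 0.12698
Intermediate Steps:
(D + u(-77))/(-24486 + (17443 + 19856)) = (1816 - 189)/(-24486 + (17443 + 19856)) = 1627/(-24486 + 37299) = 1627/12813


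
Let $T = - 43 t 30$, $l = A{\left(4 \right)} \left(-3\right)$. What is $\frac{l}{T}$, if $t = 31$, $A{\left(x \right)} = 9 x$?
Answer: $\frac{18}{6665} \approx 0.0027007$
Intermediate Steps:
$l = -108$ ($l = 9 \cdot 4 \left(-3\right) = 36 \left(-3\right) = -108$)
$T = -39990$ ($T = \left(-43\right) 31 \cdot 30 = \left(-1333\right) 30 = -39990$)
$\frac{l}{T} = - \frac{108}{-39990} = \left(-108\right) \left(- \frac{1}{39990}\right) = \frac{18}{6665}$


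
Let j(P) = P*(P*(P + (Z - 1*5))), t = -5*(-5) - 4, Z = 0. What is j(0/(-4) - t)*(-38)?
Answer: 435708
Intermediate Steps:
t = 21 (t = 25 - 4 = 21)
j(P) = P**2*(-5 + P) (j(P) = P*(P*(P + (0 - 1*5))) = P*(P*(P + (0 - 5))) = P*(P*(P - 5)) = P*(P*(-5 + P)) = P**2*(-5 + P))
j(0/(-4) - t)*(-38) = ((0/(-4) - 1*21)**2*(-5 + (0/(-4) - 1*21)))*(-38) = ((0*(-1/4) - 21)**2*(-5 + (0*(-1/4) - 21)))*(-38) = ((0 - 21)**2*(-5 + (0 - 21)))*(-38) = ((-21)**2*(-5 - 21))*(-38) = (441*(-26))*(-38) = -11466*(-38) = 435708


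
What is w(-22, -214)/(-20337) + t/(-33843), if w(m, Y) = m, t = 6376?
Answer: -42974722/229421697 ≈ -0.18732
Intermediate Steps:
w(-22, -214)/(-20337) + t/(-33843) = -22/(-20337) + 6376/(-33843) = -22*(-1/20337) + 6376*(-1/33843) = 22/20337 - 6376/33843 = -42974722/229421697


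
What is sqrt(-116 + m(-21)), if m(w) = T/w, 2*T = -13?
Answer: I*sqrt(204078)/42 ≈ 10.756*I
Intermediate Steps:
T = -13/2 (T = (1/2)*(-13) = -13/2 ≈ -6.5000)
m(w) = -13/(2*w)
sqrt(-116 + m(-21)) = sqrt(-116 - 13/2/(-21)) = sqrt(-116 - 13/2*(-1/21)) = sqrt(-116 + 13/42) = sqrt(-4859/42) = I*sqrt(204078)/42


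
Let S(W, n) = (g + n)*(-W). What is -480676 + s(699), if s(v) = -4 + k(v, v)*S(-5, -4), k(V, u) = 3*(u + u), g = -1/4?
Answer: -1139605/2 ≈ -5.6980e+5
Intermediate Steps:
g = -¼ (g = -1*¼ = -¼ ≈ -0.25000)
k(V, u) = 6*u (k(V, u) = 3*(2*u) = 6*u)
S(W, n) = -W*(-¼ + n) (S(W, n) = (-¼ + n)*(-W) = -W*(-¼ + n))
s(v) = -4 - 255*v/2 (s(v) = -4 + (6*v)*(-5*(¼ - 1*(-4))) = -4 + (6*v)*(-5*(¼ + 4)) = -4 + (6*v)*(-5*17/4) = -4 + (6*v)*(-85/4) = -4 - 255*v/2)
-480676 + s(699) = -480676 + (-4 - 255/2*699) = -480676 + (-4 - 178245/2) = -480676 - 178253/2 = -1139605/2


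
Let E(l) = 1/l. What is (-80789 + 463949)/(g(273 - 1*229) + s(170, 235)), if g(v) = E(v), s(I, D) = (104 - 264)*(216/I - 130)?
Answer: 95534560/5135451 ≈ 18.603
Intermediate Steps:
s(I, D) = 20800 - 34560/I (s(I, D) = -160*(-130 + 216/I) = 20800 - 34560/I)
g(v) = 1/v
(-80789 + 463949)/(g(273 - 1*229) + s(170, 235)) = (-80789 + 463949)/(1/(273 - 1*229) + (20800 - 34560/170)) = 383160/(1/(273 - 229) + (20800 - 34560*1/170)) = 383160/(1/44 + (20800 - 3456/17)) = 383160/(1/44 + 350144/17) = 383160/(15406353/748) = 383160*(748/15406353) = 95534560/5135451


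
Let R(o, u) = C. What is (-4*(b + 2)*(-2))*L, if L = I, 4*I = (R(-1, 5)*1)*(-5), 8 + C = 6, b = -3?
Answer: -20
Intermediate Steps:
C = -2 (C = -8 + 6 = -2)
R(o, u) = -2
I = 5/2 (I = (-2*1*(-5))/4 = (-2*(-5))/4 = (1/4)*10 = 5/2 ≈ 2.5000)
L = 5/2 ≈ 2.5000
(-4*(b + 2)*(-2))*L = -4*(-3 + 2)*(-2)*(5/2) = -(-4)*(-2)*(5/2) = -4*2*(5/2) = -8*5/2 = -20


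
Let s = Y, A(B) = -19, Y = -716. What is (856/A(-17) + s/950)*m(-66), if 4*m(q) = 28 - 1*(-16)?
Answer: -239338/475 ≈ -503.87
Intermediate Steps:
m(q) = 11 (m(q) = (28 - 1*(-16))/4 = (28 + 16)/4 = (1/4)*44 = 11)
s = -716
(856/A(-17) + s/950)*m(-66) = (856/(-19) - 716/950)*11 = (856*(-1/19) - 716*1/950)*11 = (-856/19 - 358/475)*11 = -21758/475*11 = -239338/475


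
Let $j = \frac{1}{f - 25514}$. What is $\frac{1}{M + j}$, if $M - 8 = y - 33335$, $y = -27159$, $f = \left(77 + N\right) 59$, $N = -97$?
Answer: $- \frac{26694}{1614613285} \approx -1.6533 \cdot 10^{-5}$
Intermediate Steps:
$f = -1180$ ($f = \left(77 - 97\right) 59 = \left(-20\right) 59 = -1180$)
$j = - \frac{1}{26694}$ ($j = \frac{1}{-1180 - 25514} = \frac{1}{-26694} = - \frac{1}{26694} \approx -3.7462 \cdot 10^{-5}$)
$M = -60486$ ($M = 8 - 60494 = -60486$)
$\frac{1}{M + j} = \frac{1}{-60486 - \frac{1}{26694}} = \frac{1}{- \frac{1614613285}{26694}} = - \frac{26694}{1614613285}$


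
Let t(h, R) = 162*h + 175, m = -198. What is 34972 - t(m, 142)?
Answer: 66873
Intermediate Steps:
t(h, R) = 175 + 162*h
34972 - t(m, 142) = 34972 - (175 + 162*(-198)) = 34972 - (175 - 32076) = 34972 - 1*(-31901) = 34972 + 31901 = 66873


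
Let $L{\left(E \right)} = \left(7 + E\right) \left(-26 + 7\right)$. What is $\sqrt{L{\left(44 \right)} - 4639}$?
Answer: $2 i \sqrt{1402} \approx 74.887 i$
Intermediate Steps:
$L{\left(E \right)} = -133 - 19 E$ ($L{\left(E \right)} = \left(7 + E\right) \left(-19\right) = -133 - 19 E$)
$\sqrt{L{\left(44 \right)} - 4639} = \sqrt{\left(-133 - 836\right) - 4639} = \sqrt{-969 - 4639} = \sqrt{-5608} = 2 i \sqrt{1402}$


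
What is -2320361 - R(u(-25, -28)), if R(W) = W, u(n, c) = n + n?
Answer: -2320311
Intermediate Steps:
u(n, c) = 2*n
-2320361 - R(u(-25, -28)) = -2320361 - 2*(-25) = -2320361 - 1*(-50) = -2320361 + 50 = -2320311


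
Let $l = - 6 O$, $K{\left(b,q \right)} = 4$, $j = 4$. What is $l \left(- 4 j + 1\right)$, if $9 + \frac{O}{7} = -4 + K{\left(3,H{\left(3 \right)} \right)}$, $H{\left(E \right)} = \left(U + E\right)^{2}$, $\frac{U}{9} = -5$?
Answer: $-5670$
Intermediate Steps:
$U = -45$ ($U = 9 \left(-5\right) = -45$)
$H{\left(E \right)} = \left(-45 + E\right)^{2}$
$O = -63$ ($O = -63 + 7 \left(-4 + 4\right) = -63 + 7 \cdot 0 = -63 + 0 = -63$)
$l = 378$ ($l = \left(-6\right) \left(-63\right) = 378$)
$l \left(- 4 j + 1\right) = 378 \left(\left(-4\right) 4 + 1\right) = 378 \left(-16 + 1\right) = 378 \left(-15\right) = -5670$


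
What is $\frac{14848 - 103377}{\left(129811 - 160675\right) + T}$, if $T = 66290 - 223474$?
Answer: $\frac{12647}{26864} \approx 0.47078$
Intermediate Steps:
$T = -157184$ ($T = 66290 - 223474 = -157184$)
$\frac{14848 - 103377}{\left(129811 - 160675\right) + T} = \frac{14848 - 103377}{\left(129811 - 160675\right) - 157184} = - \frac{88529}{\left(129811 - 160675\right) - 157184} = - \frac{88529}{-30864 - 157184} = - \frac{88529}{-188048} = \left(-88529\right) \left(- \frac{1}{188048}\right) = \frac{12647}{26864}$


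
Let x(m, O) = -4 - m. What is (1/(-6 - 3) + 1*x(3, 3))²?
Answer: 4096/81 ≈ 50.568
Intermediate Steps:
(1/(-6 - 3) + 1*x(3, 3))² = (1/(-6 - 3) + 1*(-4 - 1*3))² = (1/(-9) + 1*(-4 - 3))² = (-⅑ + 1*(-7))² = (-⅑ - 7)² = (-64/9)² = 4096/81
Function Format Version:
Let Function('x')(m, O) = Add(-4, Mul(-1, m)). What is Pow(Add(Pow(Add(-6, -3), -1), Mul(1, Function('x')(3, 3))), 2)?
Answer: Rational(4096, 81) ≈ 50.568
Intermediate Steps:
Pow(Add(Pow(Add(-6, -3), -1), Mul(1, Function('x')(3, 3))), 2) = Pow(Add(Pow(Add(-6, -3), -1), Mul(1, Add(-4, Mul(-1, 3)))), 2) = Pow(Add(Pow(-9, -1), Mul(1, Add(-4, -3))), 2) = Pow(Add(Rational(-1, 9), Mul(1, -7)), 2) = Pow(Add(Rational(-1, 9), -7), 2) = Pow(Rational(-64, 9), 2) = Rational(4096, 81)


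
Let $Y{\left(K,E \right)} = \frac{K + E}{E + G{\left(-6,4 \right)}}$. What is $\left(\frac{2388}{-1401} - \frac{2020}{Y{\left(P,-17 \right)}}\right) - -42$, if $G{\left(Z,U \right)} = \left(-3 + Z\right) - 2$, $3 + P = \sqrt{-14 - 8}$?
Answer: $\frac{2 \left(- 13018580 i + 9409 \sqrt{22}\right)}{467 \left(\sqrt{22} + 20 i\right)} \approx -2640.3 - 628.65 i$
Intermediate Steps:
$P = -3 + i \sqrt{22}$ ($P = -3 + \sqrt{-14 - 8} = -3 + \sqrt{-22} = -3 + i \sqrt{22} \approx -3.0 + 4.6904 i$)
$G{\left(Z,U \right)} = -5 + Z$
$Y{\left(K,E \right)} = \frac{E + K}{-11 + E}$ ($Y{\left(K,E \right)} = \frac{K + E}{E - 11} = \frac{E + K}{E - 11} = \frac{E + K}{-11 + E}$)
$\left(\frac{2388}{-1401} - \frac{2020}{Y{\left(P,-17 \right)}}\right) - -42 = \left(\frac{2388}{-1401} - \frac{2020}{\frac{1}{-11 - 17} \left(-17 - \left(3 - i \sqrt{22}\right)\right)}\right) - -42 = \left(2388 \left(- \frac{1}{1401}\right) - \frac{2020}{\frac{1}{-28} \left(-20 + i \sqrt{22}\right)}\right) + 42 = \left(- \frac{796}{467} - \frac{2020}{\left(- \frac{1}{28}\right) \left(-20 + i \sqrt{22}\right)}\right) + 42 = \left(- \frac{796}{467} - \frac{2020}{\frac{5}{7} - \frac{i \sqrt{22}}{28}}\right) + 42 = \frac{18818}{467} - \frac{2020}{\frac{5}{7} - \frac{i \sqrt{22}}{28}}$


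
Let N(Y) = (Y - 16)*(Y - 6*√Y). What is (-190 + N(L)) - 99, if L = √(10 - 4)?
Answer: -283 - 16*√6 - 6*6^(¾) + 96*6^(¼) ≈ -194.95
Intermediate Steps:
L = √6 ≈ 2.4495
N(Y) = (-16 + Y)*(Y - 6*√Y)
(-190 + N(L)) - 99 = (-190 + ((√6)² - 16*√6 - 6*6^(¾) + 96*√(√6))) - 99 = (-190 + (6 - 16*√6 - 6*6^(¾) + 96*6^(¼))) - 99 = (-184 - 16*√6 - 6*6^(¾) + 96*6^(¼)) - 99 = -283 - 16*√6 - 6*6^(¾) + 96*6^(¼)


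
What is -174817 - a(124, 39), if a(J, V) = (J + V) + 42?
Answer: -175022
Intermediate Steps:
a(J, V) = 42 + J + V
-174817 - a(124, 39) = -174817 - (42 + 124 + 39) = -174817 - 1*205 = -174817 - 205 = -175022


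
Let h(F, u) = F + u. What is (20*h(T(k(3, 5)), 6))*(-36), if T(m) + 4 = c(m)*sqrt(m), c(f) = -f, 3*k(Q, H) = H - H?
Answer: -1440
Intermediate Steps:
k(Q, H) = 0 (k(Q, H) = (H - H)/3 = (1/3)*0 = 0)
T(m) = -4 - m**(3/2) (T(m) = -4 + (-m)*sqrt(m) = -4 - m**(3/2))
(20*h(T(k(3, 5)), 6))*(-36) = (20*((-4 - 0**(3/2)) + 6))*(-36) = (20*((-4 - 1*0) + 6))*(-36) = (20*((-4 + 0) + 6))*(-36) = (20*(-4 + 6))*(-36) = (20*2)*(-36) = 40*(-36) = -1440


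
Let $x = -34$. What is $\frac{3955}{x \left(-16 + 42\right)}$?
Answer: $- \frac{3955}{884} \approx -4.474$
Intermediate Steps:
$\frac{3955}{x \left(-16 + 42\right)} = \frac{3955}{\left(-34\right) \left(-16 + 42\right)} = \frac{3955}{\left(-34\right) 26} = \frac{3955}{-884} = 3955 \left(- \frac{1}{884}\right) = - \frac{3955}{884}$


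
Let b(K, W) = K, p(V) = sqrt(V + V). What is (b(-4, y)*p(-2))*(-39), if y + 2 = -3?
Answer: 312*I ≈ 312.0*I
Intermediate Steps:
y = -5 (y = -2 - 3 = -5)
p(V) = sqrt(2)*sqrt(V) (p(V) = sqrt(2*V) = sqrt(2)*sqrt(V))
(b(-4, y)*p(-2))*(-39) = -4*sqrt(2)*sqrt(-2)*(-39) = -4*sqrt(2)*I*sqrt(2)*(-39) = -8*I*(-39) = 312*I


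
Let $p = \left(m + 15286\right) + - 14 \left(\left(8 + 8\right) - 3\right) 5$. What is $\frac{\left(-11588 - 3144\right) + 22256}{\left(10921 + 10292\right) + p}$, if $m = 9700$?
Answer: $\frac{7524}{45289} \approx 0.16613$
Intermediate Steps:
$p = 24076$ ($p = \left(9700 + 15286\right) + - 14 \left(\left(8 + 8\right) - 3\right) 5 = 24986 + - 14 \left(16 - 3\right) 5 = 24986 + \left(-14\right) 13 \cdot 5 = 24986 - 910 = 24076$)
$\frac{\left(-11588 - 3144\right) + 22256}{\left(10921 + 10292\right) + p} = \frac{\left(-11588 - 3144\right) + 22256}{\left(10921 + 10292\right) + 24076} = \frac{-14732 + 22256}{21213 + 24076} = \frac{7524}{45289}$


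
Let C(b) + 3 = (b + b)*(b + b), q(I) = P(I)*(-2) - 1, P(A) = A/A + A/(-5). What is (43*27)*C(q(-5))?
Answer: 112617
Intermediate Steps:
P(A) = 1 - A/5 (P(A) = 1 + A*(-⅕) = 1 - A/5)
q(I) = -3 + 2*I/5 (q(I) = (1 - I/5)*(-2) - 1 = (-2 + 2*I/5) - 1 = -3 + 2*I/5)
C(b) = -3 + 4*b² (C(b) = -3 + (b + b)*(b + b) = -3 + (2*b)*(2*b) = -3 + 4*b²)
(43*27)*C(q(-5)) = (43*27)*(-3 + 4*(-3 + (⅖)*(-5))²) = 1161*(-3 + 4*(-3 - 2)²) = 1161*(-3 + 4*(-5)²) = 1161*(-3 + 4*25) = 1161*(-3 + 100) = 1161*97 = 112617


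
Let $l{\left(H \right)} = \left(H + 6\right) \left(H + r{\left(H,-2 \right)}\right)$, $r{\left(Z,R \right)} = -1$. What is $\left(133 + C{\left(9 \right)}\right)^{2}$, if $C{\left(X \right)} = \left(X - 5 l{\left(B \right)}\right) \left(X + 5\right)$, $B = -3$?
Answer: $1207801$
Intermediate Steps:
$l{\left(H \right)} = \left(-1 + H\right) \left(6 + H\right)$ ($l{\left(H \right)} = \left(H + 6\right) \left(H - 1\right) = \left(6 + H\right) \left(-1 + H\right) = \left(-1 + H\right) \left(6 + H\right)$)
$C{\left(X \right)} = \left(5 + X\right) \left(60 + X\right)$ ($C{\left(X \right)} = \left(X - 5 \left(-6 + \left(-3\right)^{2} + 5 \left(-3\right)\right)\right) \left(X + 5\right) = \left(X - 5 \left(-6 + 9 - 15\right)\right) \left(5 + X\right) = \left(X - -60\right) \left(5 + X\right) = \left(X + 60\right) \left(5 + X\right) = \left(60 + X\right) \left(5 + X\right) = \left(5 + X\right) \left(60 + X\right)$)
$\left(133 + C{\left(9 \right)}\right)^{2} = \left(133 + \left(300 + 9^{2} + 65 \cdot 9\right)\right)^{2} = \left(133 + \left(300 + 81 + 585\right)\right)^{2} = \left(133 + 966\right)^{2} = 1099^{2} = 1207801$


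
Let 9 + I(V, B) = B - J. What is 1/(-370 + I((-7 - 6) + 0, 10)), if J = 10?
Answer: -1/379 ≈ -0.0026385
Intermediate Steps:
I(V, B) = -19 + B (I(V, B) = -9 + (B - 1*10) = -9 + (B - 10) = -9 + (-10 + B) = -19 + B)
1/(-370 + I((-7 - 6) + 0, 10)) = 1/(-370 + (-19 + 10)) = 1/(-370 - 9) = 1/(-379) = -1/379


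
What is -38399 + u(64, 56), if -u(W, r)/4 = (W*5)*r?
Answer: -110079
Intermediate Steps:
u(W, r) = -20*W*r (u(W, r) = -4*W*5*r = -4*5*W*r = -20*W*r)
-38399 + u(64, 56) = -38399 - 20*64*56 = -38399 - 71680 = -110079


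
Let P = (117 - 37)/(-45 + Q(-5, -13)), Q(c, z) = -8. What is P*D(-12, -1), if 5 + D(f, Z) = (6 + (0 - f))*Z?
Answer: 1840/53 ≈ 34.717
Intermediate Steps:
D(f, Z) = -5 + Z*(6 - f) (D(f, Z) = -5 + (6 + (0 - f))*Z = -5 + (6 - f)*Z = -5 + Z*(6 - f))
P = -80/53 (P = (117 - 37)/(-45 - 8) = 80/(-53) = 80*(-1/53) = -80/53 ≈ -1.5094)
P*D(-12, -1) = -80*(-5 + 6*(-1) - 1*(-1)*(-12))/53 = -80*(-5 - 6 - 12)/53 = -80/53*(-23) = 1840/53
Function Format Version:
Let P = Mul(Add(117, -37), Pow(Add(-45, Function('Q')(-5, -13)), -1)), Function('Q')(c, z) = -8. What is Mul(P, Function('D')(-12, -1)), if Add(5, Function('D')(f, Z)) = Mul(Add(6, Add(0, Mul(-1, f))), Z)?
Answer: Rational(1840, 53) ≈ 34.717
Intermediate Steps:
Function('D')(f, Z) = Add(-5, Mul(Z, Add(6, Mul(-1, f)))) (Function('D')(f, Z) = Add(-5, Mul(Add(6, Add(0, Mul(-1, f))), Z)) = Add(-5, Mul(Add(6, Mul(-1, f)), Z)) = Add(-5, Mul(Z, Add(6, Mul(-1, f)))))
P = Rational(-80, 53) (P = Mul(Add(117, -37), Pow(Add(-45, -8), -1)) = Mul(80, Pow(-53, -1)) = Mul(80, Rational(-1, 53)) = Rational(-80, 53) ≈ -1.5094)
Mul(P, Function('D')(-12, -1)) = Mul(Rational(-80, 53), Add(-5, Mul(6, -1), Mul(-1, -1, -12))) = Mul(Rational(-80, 53), Add(-5, -6, -12)) = Mul(Rational(-80, 53), -23) = Rational(1840, 53)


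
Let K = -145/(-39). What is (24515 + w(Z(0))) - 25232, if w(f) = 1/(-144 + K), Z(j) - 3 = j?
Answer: -3922746/5471 ≈ -717.01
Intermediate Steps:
Z(j) = 3 + j
K = 145/39 (K = -145*(-1/39) = 145/39 ≈ 3.7179)
w(f) = -39/5471 (w(f) = 1/(-144 + 145/39) = 1/(-5471/39) = -39/5471)
(24515 + w(Z(0))) - 25232 = (24515 - 39/5471) - 25232 = 134121526/5471 - 25232 = -3922746/5471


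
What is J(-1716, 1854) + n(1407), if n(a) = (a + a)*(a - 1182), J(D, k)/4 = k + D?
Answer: 633702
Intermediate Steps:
J(D, k) = 4*D + 4*k (J(D, k) = 4*(k + D) = 4*(D + k) = 4*D + 4*k)
n(a) = 2*a*(-1182 + a) (n(a) = (2*a)*(-1182 + a) = 2*a*(-1182 + a))
J(-1716, 1854) + n(1407) = (4*(-1716) + 4*1854) + 2*1407*(-1182 + 1407) = (-6864 + 7416) + 2*1407*225 = 552 + 633150 = 633702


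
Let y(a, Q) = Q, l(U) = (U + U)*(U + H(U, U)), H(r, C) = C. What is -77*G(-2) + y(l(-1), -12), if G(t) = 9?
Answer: -705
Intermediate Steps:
l(U) = 4*U² (l(U) = (U + U)*(U + U) = (2*U)*(2*U) = 4*U²)
-77*G(-2) + y(l(-1), -12) = -77*9 - 12 = -693 - 12 = -705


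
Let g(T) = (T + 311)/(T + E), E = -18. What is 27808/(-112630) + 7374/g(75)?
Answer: 11832420613/10868795 ≈ 1088.7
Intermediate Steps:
g(T) = (311 + T)/(-18 + T) (g(T) = (T + 311)/(T - 18) = (311 + T)/(-18 + T))
27808/(-112630) + 7374/g(75) = 27808/(-112630) + 7374/(((311 + 75)/(-18 + 75))) = 27808*(-1/112630) + 7374/((386/57)) = -13904/56315 + 7374/(((1/57)*386)) = -13904/56315 + 7374/(386/57) = -13904/56315 + 7374*(57/386) = -13904/56315 + 210159/193 = 11832420613/10868795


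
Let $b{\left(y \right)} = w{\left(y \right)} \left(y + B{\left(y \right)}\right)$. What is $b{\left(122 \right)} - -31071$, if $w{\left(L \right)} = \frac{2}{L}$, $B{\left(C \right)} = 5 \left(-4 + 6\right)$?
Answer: $\frac{1895463}{61} \approx 31073.0$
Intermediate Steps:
$B{\left(C \right)} = 10$ ($B{\left(C \right)} = 5 \cdot 2 = 10$)
$b{\left(y \right)} = \frac{2 \left(10 + y\right)}{y}$ ($b{\left(y \right)} = \frac{2}{y} \left(y + 10\right) = \frac{2}{y} \left(10 + y\right) = \frac{2 \left(10 + y\right)}{y}$)
$b{\left(122 \right)} - -31071 = \left(2 + \frac{20}{122}\right) - -31071 = \left(2 + 20 \cdot \frac{1}{122}\right) + 31071 = \left(2 + \frac{10}{61}\right) + 31071 = \frac{132}{61} + 31071 = \frac{1895463}{61}$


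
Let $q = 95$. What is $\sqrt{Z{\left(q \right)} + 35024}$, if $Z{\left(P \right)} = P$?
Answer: $\sqrt{35119} \approx 187.4$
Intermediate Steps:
$\sqrt{Z{\left(q \right)} + 35024} = \sqrt{95 + 35024} = \sqrt{35119}$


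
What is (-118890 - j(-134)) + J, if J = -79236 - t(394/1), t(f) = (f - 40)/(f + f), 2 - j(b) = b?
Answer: -78115405/394 ≈ -1.9826e+5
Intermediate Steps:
j(b) = 2 - b
t(f) = (-40 + f)/(2*f) (t(f) = (-40 + f)/((2*f)) = (-40 + f)*(1/(2*f)) = (-40 + f)/(2*f))
J = -31219161/394 (J = -79236 - (-40 + 394/1)/(2*(394/1)) = -79236 - (-40 + 394*1)/(2*(394*1)) = -79236 - (-40 + 394)/(2*394) = -79236 - 354/(2*394) = -79236 - 1*177/394 = -79236 - 177/394 = -31219161/394 ≈ -79237.)
(-118890 - j(-134)) + J = (-118890 - (2 - 1*(-134))) - 31219161/394 = (-118890 - (2 + 134)) - 31219161/394 = (-118890 - 1*136) - 31219161/394 = (-118890 - 136) - 31219161/394 = -119026 - 31219161/394 = -78115405/394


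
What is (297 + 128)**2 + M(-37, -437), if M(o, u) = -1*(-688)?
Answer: 181313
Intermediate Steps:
M(o, u) = 688
(297 + 128)**2 + M(-37, -437) = (297 + 128)**2 + 688 = 425**2 + 688 = 180625 + 688 = 181313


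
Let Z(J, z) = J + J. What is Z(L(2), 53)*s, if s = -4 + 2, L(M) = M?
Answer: -8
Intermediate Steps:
Z(J, z) = 2*J
s = -2
Z(L(2), 53)*s = (2*2)*(-2) = 4*(-2) = -8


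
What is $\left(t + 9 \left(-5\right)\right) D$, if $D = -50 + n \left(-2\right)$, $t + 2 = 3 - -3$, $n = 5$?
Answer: $2460$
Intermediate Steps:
$t = 4$ ($t = -2 + \left(3 - -3\right) = -2 + \left(3 + 3\right) = -2 + 6 = 4$)
$D = -60$ ($D = -50 + 5 \left(-2\right) = -50 - 10 = -60$)
$\left(t + 9 \left(-5\right)\right) D = \left(4 + 9 \left(-5\right)\right) \left(-60\right) = \left(4 - 45\right) \left(-60\right) = \left(-41\right) \left(-60\right) = 2460$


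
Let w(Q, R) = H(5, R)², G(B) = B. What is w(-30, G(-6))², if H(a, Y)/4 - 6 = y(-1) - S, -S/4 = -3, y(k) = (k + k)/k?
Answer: 65536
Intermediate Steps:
y(k) = 2 (y(k) = (2*k)/k = 2)
S = 12 (S = -4*(-3) = 12)
H(a, Y) = -16 (H(a, Y) = 24 + 4*(2 - 1*12) = 24 + 4*(2 - 12) = 24 + 4*(-10) = 24 - 40 = -16)
w(Q, R) = 256 (w(Q, R) = (-16)² = 256)
w(-30, G(-6))² = 256² = 65536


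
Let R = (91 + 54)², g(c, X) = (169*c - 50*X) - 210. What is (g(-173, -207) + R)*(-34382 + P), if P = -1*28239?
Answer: -120733288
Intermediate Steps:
g(c, X) = -210 - 50*X + 169*c (g(c, X) = (-50*X + 169*c) - 210 = -210 - 50*X + 169*c)
R = 21025 (R = 145² = 21025)
P = -28239
(g(-173, -207) + R)*(-34382 + P) = ((-210 - 50*(-207) + 169*(-173)) + 21025)*(-34382 - 28239) = ((-210 + 10350 - 29237) + 21025)*(-62621) = (-19097 + 21025)*(-62621) = 1928*(-62621) = -120733288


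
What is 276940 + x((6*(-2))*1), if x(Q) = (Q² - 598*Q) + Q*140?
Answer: 282580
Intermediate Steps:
x(Q) = Q² - 458*Q (x(Q) = (Q² - 598*Q) + 140*Q = Q² - 458*Q)
276940 + x((6*(-2))*1) = 276940 + ((6*(-2))*1)*(-458 + (6*(-2))*1) = 276940 + (-12*1)*(-458 - 12*1) = 276940 - 12*(-458 - 12) = 276940 - 12*(-470) = 276940 + 5640 = 282580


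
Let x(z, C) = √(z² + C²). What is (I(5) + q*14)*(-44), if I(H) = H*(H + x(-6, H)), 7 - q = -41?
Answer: -30668 - 220*√61 ≈ -32386.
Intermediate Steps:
x(z, C) = √(C² + z²)
q = 48 (q = 7 - 1*(-41) = 7 + 41 = 48)
I(H) = H*(H + √(36 + H²)) (I(H) = H*(H + √(H² + (-6)²)) = H*(H + √(H² + 36)) = H*(H + √(36 + H²)))
(I(5) + q*14)*(-44) = (5*(5 + √(36 + 5²)) + 48*14)*(-44) = (5*(5 + √(36 + 25)) + 672)*(-44) = (5*(5 + √61) + 672)*(-44) = ((25 + 5*√61) + 672)*(-44) = (697 + 5*√61)*(-44) = -30668 - 220*√61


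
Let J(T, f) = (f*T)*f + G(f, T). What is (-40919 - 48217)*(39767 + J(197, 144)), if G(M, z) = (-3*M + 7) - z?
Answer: -367609075632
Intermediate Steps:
G(M, z) = 7 - z - 3*M (G(M, z) = (7 - 3*M) - z = 7 - z - 3*M)
J(T, f) = 7 - T - 3*f + T*f² (J(T, f) = (f*T)*f + (7 - T - 3*f) = (T*f)*f + (7 - T - 3*f) = T*f² + (7 - T - 3*f) = 7 - T - 3*f + T*f²)
(-40919 - 48217)*(39767 + J(197, 144)) = (-40919 - 48217)*(39767 + (7 - 1*197 - 3*144 + 197*144²)) = -89136*(39767 + (7 - 197 - 432 + 197*20736)) = -89136*(39767 + (7 - 197 - 432 + 4084992)) = -89136*(39767 + 4084370) = -89136*4124137 = -367609075632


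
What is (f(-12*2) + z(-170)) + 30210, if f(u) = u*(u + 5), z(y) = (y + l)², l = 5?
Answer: 57891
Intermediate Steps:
z(y) = (5 + y)² (z(y) = (y + 5)² = (5 + y)²)
f(u) = u*(5 + u)
(f(-12*2) + z(-170)) + 30210 = ((-12*2)*(5 - 12*2) + (5 - 170)²) + 30210 = (-24*(5 - 24) + (-165)²) + 30210 = (-24*(-19) + 27225) + 30210 = (456 + 27225) + 30210 = 27681 + 30210 = 57891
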